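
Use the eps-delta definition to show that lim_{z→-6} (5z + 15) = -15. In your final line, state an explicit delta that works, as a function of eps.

delta = eps/5

Fix eps > 0. We need delta > 0 so that 0 < |z + 6| < delta implies |(5z + 15) + 15| < eps.
Since (5z + 15) + 15 = 5(z + 6), we have |(5z + 15) + 15| = 5|z + 6|.
So 5|z + 6| < eps exactly when |z + 6| < eps/5.
Choosing delta = eps/5 gives |(5z + 15) + 15| = 5|z + 6| < eps whenever |z + 6| < delta.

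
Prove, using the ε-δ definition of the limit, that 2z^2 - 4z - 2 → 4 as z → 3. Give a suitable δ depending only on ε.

Let ε > 0 be given. We want δ > 0 such that 0 < |z − 3| < δ implies |(2z^2 - 4z - 2) − 4| < ε.
(2z^2 - 4z - 2) − 4 = 2z^2 - 4z - 6 = (z − 3)(2z + 2).
So |(2z^2 - 4z - 2) − 4| = |z − 3|·|2z + 2|.
Assume first that |z − 3| < 1, so |z| < 4. Then |2z + 2| ≤ 2·4 + 2 = 10.
Hence |(2z^2 - 4z - 2) − 4| ≤ 10|z − 3| < ε provided |z − 3| < ε/10.
Take δ = min(1, ε/10). Then 0 < |z − 3| < δ gives both |z − 3| < 1 and |z − 3| < ε/10, so |(2z^2 - 4z - 2) − 4| < ε.

δ = min(1, ε/10)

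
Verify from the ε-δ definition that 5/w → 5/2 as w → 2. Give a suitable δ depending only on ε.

Let ε > 0 be given. We seek δ > 0 such that 0 < |w − 2| < δ implies |5/w − (5/2)| < ε.
|5/w − (5/2)| = 5·|2 − w|/(2·|w|) = 5|w − 2|/(2|w|).
Restrict δ ≤ 1. Then |w − 2| < 1 gives |w| > 1, so 2|w| > 2.
Then |5/w − (5/2)| < 5|w − 2|/2, which is < ε when |w − 2| < (2/5)ε.
Take δ = min(1, (2/5)ε). Then 0 < |w − 2| < δ gives both |w − 2| < 1 and |w − 2| < (2/5)ε, so |5/w − (5/2)| < ε.

δ = min(1, (2/5)ε)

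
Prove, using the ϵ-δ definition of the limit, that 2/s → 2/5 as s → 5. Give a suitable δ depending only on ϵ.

δ = min(5/2, (25/4)ϵ)

Suppose ϵ > 0. We seek δ > 0 such that 0 < |s − 5| < δ implies |2/s − (2/5)| < ϵ.
|2/s − (2/5)| = 2·|5 − s|/(5·|s|) = 2|s − 5|/(5|s|).
Restrict δ ≤ 5/2. Then |s − 5| < 5/2 gives |s| > 5/2, so 5|s| > 25/2.
Then |2/s − (2/5)| < 2|s − 5|/(25/2), which is < ϵ when |s − 5| < (25/4)ϵ.
Take δ = min(5/2, (25/4)ϵ). Then 0 < |s − 5| < δ gives both |s − 5| < 5/2 and |s − 5| < (25/4)ϵ, so |2/s − (2/5)| < ϵ.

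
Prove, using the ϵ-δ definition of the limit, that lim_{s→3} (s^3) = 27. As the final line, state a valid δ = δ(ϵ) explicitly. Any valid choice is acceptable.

δ = min(2, ϵ/49)

Suppose ϵ > 0. We seek δ > 0 with 0 < |s − 3| < δ ⇒ |s^3 − 27| < ϵ.
Factor: s^3 − 27 = (s − 3)(s^2 + 3s + 9), so |s^3 − 27| = |s − 3|·|s^2 + 3s + 9|.
Impose δ ≤ 2 so that |s| < 5; then |s^2 + 3s + 9| ≤ 49.
Hence |s^3 − 27| ≤ 49|s − 3|, which is < ϵ once |s − 3| < ϵ/49.
Take δ = min(2, ϵ/49). If 0 < |s − 3| < δ then both bounds hold and |s^3 − 27| ≤ 49|s − 3| < 49·(ϵ/49) = ϵ.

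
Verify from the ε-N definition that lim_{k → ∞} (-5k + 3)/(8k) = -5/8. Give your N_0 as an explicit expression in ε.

N_0 = (3/8)/ε

Suppose ε > 0. For k ≥ 1, |(-5k + 3)/(8k) + 5/8| = |24|/(8(8k)) = 24/(8(8k)).
Since 8k ≥ 8k for k ≥ 1, this is ≤ 24/(8·8k) = (3/8)/k.
So |(-5k + 3)/(8k) + 5/8| < ε whenever k > (3/8)/ε.
Take N_0 = (3/8)/ε. If k > N_0 then |(-5k + 3)/(8k) + 5/8| ≤ (3/8)/k < ε.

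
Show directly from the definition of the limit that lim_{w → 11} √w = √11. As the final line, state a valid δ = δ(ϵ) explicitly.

δ = min(11, √11·ϵ)

Let ϵ > 0. We want δ > 0 such that 0 < |w − 11| < δ implies |√w − √11| < ϵ.
Rationalise: √w − √11 = (w − 11)/(√w + √11), so |√w − √11| = |w − 11|/(√w + √11).
Restrict δ ≤ 11 so that |w − 11| < 11 forces w > 0, and then √w + √11 > √11.
Hence |√w − √11| < |w − 11|/√11, which is < ϵ once |w − 11| < √11·ϵ.
Take δ = min(11, √11·ϵ). If 0 < |w − 11| < δ then w > 0 and |√w − √11| < |w − 11|/√11 < ϵ.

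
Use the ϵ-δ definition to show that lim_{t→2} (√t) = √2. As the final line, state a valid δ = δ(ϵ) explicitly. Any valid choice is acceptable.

Let ϵ > 0 be given. We want δ > 0 such that 0 < |t − 2| < δ implies |√t − √2| < ϵ.
Multiplying by the conjugate, |√t − √2| = |t − 2|/(√t + √2).
Restrict δ ≤ 2 so that |t − 2| < 2 forces t > 0, and then √t + √2 > √2.
Hence |√t − √2| < |t − 2|/√2, which is < ϵ once |t − 2| < √2·ϵ.
Take δ = min(2, √2·ϵ). If 0 < |t − 2| < δ then t > 0 and |√t − √2| < |t − 2|/√2 < ϵ.

δ = min(2, √2·ϵ)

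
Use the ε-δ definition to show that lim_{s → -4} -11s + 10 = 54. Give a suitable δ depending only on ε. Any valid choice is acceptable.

Let ε > 0. We need δ > 0 so that 0 < |s + 4| < δ implies |(-11s + 10) − 54| < ε.
|(-11s + 10) − 54| = |-11s - 44| = 11|s + 4|.
Thus it suffices that |s + 4| < ε/11.
Take δ = ε/11. If 0 < |s + 4| < δ then |(-11s + 10) − 54| = 11|s + 4| < 11·(ε/11) = ε.

δ = ε/11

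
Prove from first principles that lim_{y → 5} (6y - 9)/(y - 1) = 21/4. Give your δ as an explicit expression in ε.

δ = min(2, (8/3)ε)

Fix ε > 0. We want δ > 0 with 0 < |y − 5| < δ ⇒ |(6y - 9)/(y - 1) − (21/4)| < ε.
Combining over a common denominator, (6y - 9)/(y - 1) − (21/4) = [(6y - 9)·4 − 21·(y - 1)] / [4·(y - 1)] = 3(y − 5) / (4(y - 1)).
So |(6y - 9)/(y - 1) − (21/4)| = 3|y − 5| / (4·|y − 1|).
Restrict δ ≤ 2. Then |y − 5| < 2 gives |y − 1| = |(y − 5) + 4| ≥ 4 − 2 = 2.
Hence |(6y - 9)/(y - 1) − (21/4)| < 3|y − 5|/(4·2) = (3/8)|y − 5|, which is < ε once |y − 5| < (8/3)ε.
Take δ = min(2, (8/3)ε). Then 0 < |y − 5| < δ forces both bounds, so |(6y - 9)/(y - 1) − (21/4)| < ε.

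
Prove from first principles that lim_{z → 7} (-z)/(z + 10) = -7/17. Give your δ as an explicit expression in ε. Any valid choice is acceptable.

δ = min(17/2, (289/20)ε)

Suppose ε > 0. We want δ > 0 with 0 < |z − 7| < δ ⇒ |(-z)/(z + 10) + 7/17| < ε.
Combining over a common denominator, (-z)/(z + 10) + 7/17 = [(-z)·17 − (-7)·(z + 10)] / [17·(z + 10)] = -10(z − 7) / (17(z + 10)).
So |(-z)/(z + 10) + 7/17| = 10|z − 7| / (17·|z + 10|).
Require δ ≤ 17/2, so |z + 10| ≥ |17| − |z − 7| > 17 − 17/2 = 17/2.
Hence |(-z)/(z + 10) + 7/17| < 10|z − 7|/(17·(17/2)) = (20/289)|z − 7|, which is < ε once |z − 7| < (289/20)ε.
Take δ = min(17/2, (289/20)ε). Then 0 < |z − 7| < δ forces both bounds, so |(-z)/(z + 10) + 7/17| < ε.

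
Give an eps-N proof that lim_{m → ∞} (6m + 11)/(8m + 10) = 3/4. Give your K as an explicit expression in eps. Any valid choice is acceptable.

K = (7/16)/eps

Fix eps > 0. For m ≥ 1, |(6m + 11)/(8m + 10) − (3/4)| = |28|/(8(8m + 10)) = 28/(8(8m + 10)).
Since 8m + 10 ≥ 8m for m ≥ 1, this is ≤ 28/(8·8m) = (7/16)/m.
So |(6m + 11)/(8m + 10) − (3/4)| < eps whenever m > (7/16)/eps.
Take K = (7/16)/eps. If m > K then |(6m + 11)/(8m + 10) − (3/4)| ≤ (7/16)/m < eps.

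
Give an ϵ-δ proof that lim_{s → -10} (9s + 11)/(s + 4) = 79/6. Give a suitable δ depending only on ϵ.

δ = min(3, (18/25)ϵ)

Fix ϵ > 0. We want δ > 0 with 0 < |s + 10| < δ ⇒ |(9s + 11)/(s + 4) − (79/6)| < ϵ.
Combining over a common denominator, (9s + 11)/(s + 4) − (79/6) = [(9s + 11)·(-6) − (-79)·(s + 4)] / [(-6)·(s + 4)] = 25(s + 10) / ((-6)(s + 4)).
So |(9s + 11)/(s + 4) − (79/6)| = 25|s + 10| / (6·|s + 4|).
Restrict δ ≤ 3. Then |s + 10| < 3 gives |s + 4| = |(s + 10) + (-6)| ≥ 6 − 3 = 3.
Hence |(9s + 11)/(s + 4) − (79/6)| < 25|s + 10|/(6·3) = (25/18)|s + 10|, which is < ϵ once |s + 10| < (18/25)ϵ.
Take δ = min(3, (18/25)ϵ). Then 0 < |s + 10| < δ forces both bounds, so |(9s + 11)/(s + 4) − (79/6)| < ϵ.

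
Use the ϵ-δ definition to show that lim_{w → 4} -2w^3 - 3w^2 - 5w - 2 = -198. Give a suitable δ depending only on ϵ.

δ = min(1, ϵ/154)

Fix ϵ > 0. We want δ > 0 such that 0 < |w − 4| < δ implies |(-2w^3 - 3w^2 - 5w - 2) + 198| < ϵ.
(-2w^3 - 3w^2 - 5w - 2) + 198 = -2w^3 - 3w^2 - 5w + 196 = (w − 4)(-2w^2 - 11w - 49).
So |(-2w^3 - 3w^2 - 5w - 2) + 198| = |w − 4|·|-2w^2 - 11w - 49|.
Assume first that |w − 4| < 1, so |w| < 5. Then |-2w^2 - 11w - 49| ≤ 2·5^2 + 11·5 + 49 = 154.
Hence |(-2w^3 - 3w^2 - 5w - 2) + 198| ≤ 154|w − 4| < ϵ provided |w − 4| < ϵ/154.
Take δ = min(1, ϵ/154). Then 0 < |w − 4| < δ gives both |w − 4| < 1 and |w − 4| < ϵ/154, so |(-2w^3 - 3w^2 - 5w - 2) + 198| < ϵ.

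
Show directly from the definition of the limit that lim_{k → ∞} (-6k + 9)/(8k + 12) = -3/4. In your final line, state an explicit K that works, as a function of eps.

K = (9/4)/eps

Let eps > 0 be given. For k ≥ 1, |(-6k + 9)/(8k + 12) + 3/4| = |144|/(8(8k + 12)) = 144/(8(8k + 12)).
Since 8k + 12 ≥ 8k for k ≥ 1, this is ≤ 144/(8·8k) = (9/4)/k.
So |(-6k + 9)/(8k + 12) + 3/4| < eps whenever k > (9/4)/eps.
Take K = (9/4)/eps. If k > K then |(-6k + 9)/(8k + 12) + 3/4| ≤ (9/4)/k < eps.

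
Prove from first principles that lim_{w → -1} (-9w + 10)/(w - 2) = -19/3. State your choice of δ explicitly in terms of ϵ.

δ = min(3/2, (9/16)ϵ)

Fix ϵ > 0. We want δ > 0 with 0 < |w + 1| < δ ⇒ |(-9w + 10)/(w - 2) + 19/3| < ϵ.
Combining over a common denominator, (-9w + 10)/(w - 2) + 19/3 = [(-9w + 10)·(-3) − 19·(w - 2)] / [(-3)·(w - 2)] = 8(w + 1) / ((-3)(w - 2)).
So |(-9w + 10)/(w - 2) + 19/3| = 8|w + 1| / (3·|w − 2|).
Require δ ≤ 3/2, so |w − 2| ≥ |-3| − |w + 1| > 3 − 3/2 = 3/2.
Hence |(-9w + 10)/(w - 2) + 19/3| < 8|w + 1|/(3·(3/2)) = (16/9)|w + 1|, which is < ϵ once |w + 1| < (9/16)ϵ.
Take δ = min(3/2, (9/16)ϵ). Then 0 < |w + 1| < δ forces both bounds, so |(-9w + 10)/(w - 2) + 19/3| < ϵ.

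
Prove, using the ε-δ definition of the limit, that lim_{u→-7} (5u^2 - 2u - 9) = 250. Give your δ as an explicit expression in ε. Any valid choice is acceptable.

Let ε > 0 be given. We want δ > 0 such that 0 < |u + 7| < δ implies |(5u^2 - 2u - 9) − 250| < ε.
(5u^2 - 2u - 9) − 250 = 5u^2 - 2u - 259 = (u + 7)(5u - 37).
So |(5u^2 - 2u - 9) − 250| = |u + 7|·|5u - 37|.
Assume first that |u + 7| < 1, so |u| < 8. Then |5u - 37| ≤ 5·8 + 37 = 77.
Hence |(5u^2 - 2u - 9) − 250| ≤ 77|u + 7| < ε provided |u + 7| < ε/77.
Choosing δ = min(1, ε/77) ensures both conditions, hence |(5u^2 - 2u - 9) − 250| < ε.

δ = min(1, ε/77)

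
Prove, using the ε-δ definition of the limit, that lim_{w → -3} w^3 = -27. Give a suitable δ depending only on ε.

Fix ε > 0. We seek δ > 0 with 0 < |w + 3| < δ ⇒ |w^3 + 27| < ε.
Factor: w^3 + 27 = (w + 3)(w^2 - 3w + 9), so |w^3 + 27| = |w + 3|·|w^2 - 3w + 9|.
Impose δ ≤ 1 so that |w| < 4; then |w^2 - 3w + 9| ≤ 37.
Hence |w^3 + 27| ≤ 37|w + 3|, which is < ε once |w + 3| < ε/37.
Take δ = min(1, ε/37). If 0 < |w + 3| < δ then both bounds hold and |w^3 + 27| ≤ 37|w + 3| < 37·(ε/37) = ε.

δ = min(1, ε/37)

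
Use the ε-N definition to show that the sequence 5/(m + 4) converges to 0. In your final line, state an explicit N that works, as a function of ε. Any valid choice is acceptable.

N = 5/ε

Fix ε > 0. For m ≥ 1, |5/(m + 4) − 0| = 5/(m + 4) ≤ 5/m.
We need 5/m < ε, i.e. m > 5/ε.
Take N = 5/ε. If m > N then |5/(m + 4)| ≤ 5/m < ε.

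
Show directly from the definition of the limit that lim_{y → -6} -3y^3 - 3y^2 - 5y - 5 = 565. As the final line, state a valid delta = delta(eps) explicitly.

delta = min(1, eps/347)

Let eps > 0 be given. We want delta > 0 such that 0 < |y + 6| < delta implies |(-3y^3 - 3y^2 - 5y - 5) − 565| < eps.
(-3y^3 - 3y^2 - 5y - 5) − 565 = -3y^3 - 3y^2 - 5y - 570 = (y + 6)(-3y^2 + 15y - 95).
So |(-3y^3 - 3y^2 - 5y - 5) − 565| = |y + 6|·|-3y^2 + 15y - 95|.
Assume first that |y + 6| < 1, so |y| < 7. Then |-3y^2 + 15y - 95| ≤ 3·7^2 + 15·7 + 95 = 347.
Hence |(-3y^3 - 3y^2 - 5y - 5) − 565| ≤ 347|y + 6| < eps provided |y + 6| < eps/347.
Take delta = min(1, eps/347). Then 0 < |y + 6| < delta gives both |y + 6| < 1 and |y + 6| < eps/347, so |(-3y^3 - 3y^2 - 5y - 5) − 565| < eps.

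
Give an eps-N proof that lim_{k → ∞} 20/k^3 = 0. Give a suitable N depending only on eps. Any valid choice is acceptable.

N = (20/eps)^{1/3}

Let eps > 0 be given. For k ≥ 1, |20/k^3 − 0| = 20/k^3.
20/k^3 < eps ⇔ k^3 > 20/eps ⇔ k > (20/eps)^{1/3}.
Take N = (20/eps)^{1/3}. Then k > N implies 20/k^3 < eps.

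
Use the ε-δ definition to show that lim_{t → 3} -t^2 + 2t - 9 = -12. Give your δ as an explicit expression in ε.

δ = min(1, ε/5)

Suppose ε > 0. We want δ > 0 such that 0 < |t − 3| < δ implies |(-t^2 + 2t - 9) + 12| < ε.
(-t^2 + 2t - 9) + 12 = -t^2 + 2t + 3 = (t − 3)(-t - 1).
So |(-t^2 + 2t - 9) + 12| = |t − 3|·|-t - 1|.
Assume first that |t − 3| < 1, so |t| < 4. Then |-t - 1| ≤ 4 + 1 = 5.
Hence |(-t^2 + 2t - 9) + 12| ≤ 5|t − 3| < ε provided |t − 3| < ε/5.
Take δ = min(1, ε/5). Then 0 < |t − 3| < δ gives both |t − 3| < 1 and |t − 3| < ε/5, so |(-t^2 + 2t - 9) + 12| < ε.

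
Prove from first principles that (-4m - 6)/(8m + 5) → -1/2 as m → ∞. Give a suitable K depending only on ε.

K = (7/16)/ε

Fix ε > 0. For m ≥ 1, |(-4m - 6)/(8m + 5) + 1/2| = |-28|/(8(8m + 5)) = 28/(8(8m + 5)).
Since 8m + 5 ≥ 8m for m ≥ 1, this is ≤ 28/(8·8m) = (7/16)/m.
So |(-4m - 6)/(8m + 5) + 1/2| < ε whenever m > (7/16)/ε.
Take K = (7/16)/ε. If m > K then |(-4m - 6)/(8m + 5) + 1/2| ≤ (7/16)/m < ε.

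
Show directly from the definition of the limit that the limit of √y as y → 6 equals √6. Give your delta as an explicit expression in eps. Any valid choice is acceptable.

Fix eps > 0. We want delta > 0 such that 0 < |y − 6| < delta implies |√y − √6| < eps.
Rationalise: √y − √6 = (y − 6)/(√y + √6), so |√y − √6| = |y − 6|/(√y + √6).
Restrict delta ≤ 6 so that |y − 6| < 6 forces y > 0, and then √y + √6 > √6.
Hence |√y − √6| < |y − 6|/√6, which is < eps once |y − 6| < √6·eps.
Take delta = min(6, √6·eps). If 0 < |y − 6| < delta then y > 0 and |√y − √6| < |y − 6|/√6 < eps.

delta = min(6, √6·eps)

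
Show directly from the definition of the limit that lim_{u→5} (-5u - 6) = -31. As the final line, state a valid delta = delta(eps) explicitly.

delta = eps/5

Suppose eps > 0. We need delta > 0 so that 0 < |u − 5| < delta implies |(-5u - 6) + 31| < eps.
|(-5u - 6) + 31| = |-5u + 25| = 5|u − 5|.
Thus it suffices that |u − 5| < eps/5.
Take delta = eps/5. If 0 < |u − 5| < delta then |(-5u - 6) + 31| = 5|u − 5| < 5·(eps/5) = eps.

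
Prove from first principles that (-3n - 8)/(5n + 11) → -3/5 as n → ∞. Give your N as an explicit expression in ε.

N = (7/25)/ε

Let ε > 0. For n ≥ 1, |(-3n - 8)/(5n + 11) + 3/5| = |-7|/(5(5n + 11)) = 7/(5(5n + 11)).
Since 5n + 11 ≥ 5n for n ≥ 1, this is ≤ 7/(5·5n) = (7/25)/n.
So |(-3n - 8)/(5n + 11) + 3/5| < ε whenever n > (7/25)/ε.
Take N = (7/25)/ε. If n > N then |(-3n - 8)/(5n + 11) + 3/5| ≤ (7/25)/n < ε.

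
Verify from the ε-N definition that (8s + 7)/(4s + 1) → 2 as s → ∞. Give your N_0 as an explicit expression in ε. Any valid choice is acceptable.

N_0 = (5/4)/ε

Let ε > 0 be given. We seek N_0 > 0 such that s > N_0 implies |(8s + 7)/(4s + 1) − 2| < ε.
(8s + 7)/(4s + 1) − 2 = (4(8s + 7) − 8(4s + 1)) / (4(4s + 1)) = 20/(4(4s + 1)).
For s > 0 we have 4s + 1 > 4s, so |(8s + 7)/(4s + 1) − 2| = 20/(4(4s + 1)) < 20/(4·4s) = (5/4)/s.
Thus |(8s + 7)/(4s + 1) − 2| < ε whenever s > (5/4)/ε.
Take N_0 = (5/4)/ε. If s > N_0 then |(8s + 7)/(4s + 1) − 2| < (5/4)/s < ε.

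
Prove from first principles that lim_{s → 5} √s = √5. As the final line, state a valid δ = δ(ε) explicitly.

δ = min(5, √5·ε)

Let ε > 0. We want δ > 0 such that 0 < |s − 5| < δ implies |√s − √5| < ε.
Multiplying by the conjugate, |√s − √5| = |s − 5|/(√s + √5).
Restrict δ ≤ 5 so that |s − 5| < 5 forces s > 0, and then √s + √5 > √5.
Hence |√s − √5| < |s − 5|/√5, which is < ε once |s − 5| < √5·ε.
Take δ = min(5, √5·ε). If 0 < |s − 5| < δ then s > 0 and |√s − √5| < |s − 5|/√5 < ε.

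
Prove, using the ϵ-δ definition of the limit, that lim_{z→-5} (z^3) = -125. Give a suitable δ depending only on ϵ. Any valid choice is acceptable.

Suppose ϵ > 0. We seek δ > 0 with 0 < |z + 5| < δ ⇒ |z^3 + 125| < ϵ.
Factor: z^3 + 125 = (z + 5)(z^2 - 5z + 25), so |z^3 + 125| = |z + 5|·|z^2 - 5z + 25|.
Impose δ ≤ 1 so that |z| < 6; then |z^2 - 5z + 25| ≤ 91.
Hence |z^3 + 125| ≤ 91|z + 5|, which is < ϵ once |z + 5| < ϵ/91.
Take δ = min(1, ϵ/91). If 0 < |z + 5| < δ then both bounds hold and |z^3 + 125| ≤ 91|z + 5| < 91·(ϵ/91) = ϵ.

δ = min(1, ϵ/91)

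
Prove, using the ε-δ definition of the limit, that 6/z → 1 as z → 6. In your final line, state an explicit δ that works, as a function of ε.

Suppose ε > 0. We seek δ > 0 such that 0 < |z − 6| < δ implies |6/z − 1| < ε.
|6/z − 1| = 6·|6 − z|/(6·|z|) = 6|z − 6|/(6|z|).
Restrict δ ≤ 3. Then |z − 6| < 3 gives |z| > 3, so 6|z| > 18.
Then |6/z − 1| < 6|z − 6|/18, which is < ε when |z − 6| < 3ε.
Take δ = min(3, 3ε). Then 0 < |z − 6| < δ gives both |z − 6| < 3 and |z − 6| < 3ε, so |6/z − 1| < ε.

δ = min(3, 3ε)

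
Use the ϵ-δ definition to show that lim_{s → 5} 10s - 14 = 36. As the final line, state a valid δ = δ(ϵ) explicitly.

Suppose ϵ > 0. We need δ > 0 so that 0 < |s − 5| < δ implies |(10s - 14) − 36| < ϵ.
Since (10s - 14) − 36 = 10(s − 5), we have |(10s - 14) − 36| = 10|s − 5|.
So 10|s − 5| < ϵ exactly when |s − 5| < ϵ/10.
Choosing δ = ϵ/10 gives |(10s - 14) − 36| = 10|s − 5| < ϵ whenever |s − 5| < δ.

δ = ϵ/10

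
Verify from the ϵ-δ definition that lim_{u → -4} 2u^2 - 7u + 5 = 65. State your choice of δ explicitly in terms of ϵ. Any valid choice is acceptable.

Let ϵ > 0. We want δ > 0 such that 0 < |u + 4| < δ implies |(2u^2 - 7u + 5) − 65| < ϵ.
(2u^2 - 7u + 5) − 65 = 2u^2 - 7u - 60 = (u + 4)(2u - 15).
So |(2u^2 - 7u + 5) − 65| = |u + 4|·|2u - 15|.
Assume first that |u + 4| < 1, so |u| < 5. Then |2u - 15| ≤ 2·5 + 15 = 25.
Hence |(2u^2 - 7u + 5) − 65| ≤ 25|u + 4| < ϵ provided |u + 4| < ϵ/25.
Choosing δ = min(1, ϵ/25) ensures both conditions, hence |(2u^2 - 7u + 5) − 65| < ϵ.

δ = min(1, ϵ/25)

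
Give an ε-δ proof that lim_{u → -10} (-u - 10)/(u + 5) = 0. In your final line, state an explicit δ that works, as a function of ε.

δ = min(5/2, (5/2)ε)

Let ε > 0 be given. We want δ > 0 with 0 < |u + 10| < δ ⇒ |(-u - 10)/(u + 5) − 0| < ε.
Combining over a common denominator, (-u - 10)/(u + 5) − 0 = [(-u - 10)·(-5) − 0·(u + 5)] / [(-5)·(u + 5)] = 5(u + 10) / ((-5)(u + 5)).
So |(-u - 10)/(u + 5) − 0| = 5|u + 10| / (5·|u + 5|).
Restrict δ ≤ 5/2. Then |u + 10| < 5/2 gives |u + 5| = |(u + 10) + (-5)| ≥ 5 − 5/2 = 5/2.
Hence |(-u - 10)/(u + 5) − 0| < 5|u + 10|/(5·(5/2)) = (2/5)|u + 10|, which is < ε once |u + 10| < (5/2)ε.
Take δ = min(5/2, (5/2)ε). Then 0 < |u + 10| < δ forces both bounds, so |(-u - 10)/(u + 5) − 0| < ε.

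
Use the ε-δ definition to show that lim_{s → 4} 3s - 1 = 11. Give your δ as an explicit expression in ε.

Let ε > 0 be given. We need δ > 0 so that 0 < |s − 4| < δ implies |(3s - 1) − 11| < ε.
Since (3s - 1) − 11 = 3(s − 4), we have |(3s - 1) − 11| = 3|s − 4|.
So 3|s − 4| < ε exactly when |s − 4| < ε/3.
Take δ = ε/3. If 0 < |s − 4| < δ then |(3s - 1) − 11| = 3|s − 4| < 3·(ε/3) = ε.

δ = ε/3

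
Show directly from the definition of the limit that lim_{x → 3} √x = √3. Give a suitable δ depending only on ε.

δ = min(3, √3·ε)

Fix ε > 0. We want δ > 0 such that 0 < |x − 3| < δ implies |√x − √3| < ε.
Rationalise: √x − √3 = (x − 3)/(√x + √3), so |√x − √3| = |x − 3|/(√x + √3).
Restrict δ ≤ 3 so that |x − 3| < 3 forces x > 0, and then √x + √3 > √3.
Hence |√x − √3| < |x − 3|/√3, which is < ε once |x − 3| < √3·ε.
Take δ = min(3, √3·ε). If 0 < |x − 3| < δ then x > 0 and |√x − √3| < |x − 3|/√3 < ε.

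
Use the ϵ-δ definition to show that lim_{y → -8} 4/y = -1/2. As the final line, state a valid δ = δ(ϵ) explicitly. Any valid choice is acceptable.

δ = min(4, 8ϵ)

Fix ϵ > 0. We seek δ > 0 such that 0 < |y + 8| < δ implies |4/y + 1/2| < ϵ.
|4/y + 1/2| = 4·|-8 − y|/(8·|y|) = 4|y + 8|/(8|y|).
Restrict δ ≤ 4. Then |y + 8| < 4 gives |y| > 4, so 8|y| > 32.
Then |4/y + 1/2| < 4|y + 8|/32, which is < ϵ when |y + 8| < 8ϵ.
Take δ = min(4, 8ϵ). Then 0 < |y + 8| < δ gives both |y + 8| < 4 and |y + 8| < 8ϵ, so |4/y + 1/2| < ϵ.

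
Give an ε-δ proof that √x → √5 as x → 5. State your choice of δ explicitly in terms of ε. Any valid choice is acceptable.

δ = min(5, √5·ε)

Let ε > 0. We want δ > 0 such that 0 < |x − 5| < δ implies |√x − √5| < ε.
Multiplying by the conjugate, |√x − √5| = |x − 5|/(√x + √5).
Restrict δ ≤ 5 so that |x − 5| < 5 forces x > 0, and then √x + √5 > √5.
Hence |√x − √5| < |x − 5|/√5, which is < ε once |x − 5| < √5·ε.
Take δ = min(5, √5·ε). If 0 < |x − 5| < δ then x > 0 and |√x − √5| < |x − 5|/√5 < ε.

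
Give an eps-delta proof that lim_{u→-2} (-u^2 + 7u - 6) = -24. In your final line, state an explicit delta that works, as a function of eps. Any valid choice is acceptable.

Suppose eps > 0. We want delta > 0 such that 0 < |u + 2| < delta implies |(-u^2 + 7u - 6) + 24| < eps.
(-u^2 + 7u - 6) + 24 = -u^2 + 7u + 18 = (u + 2)(-u + 9).
So |(-u^2 + 7u - 6) + 24| = |u + 2|·|-u + 9|.
Assume first that |u + 2| < 2, so |u| < 4. Then |-u + 9| ≤ 4 + 9 = 13.
Hence |(-u^2 + 7u - 6) + 24| ≤ 13|u + 2| < eps provided |u + 2| < eps/13.
Choosing delta = min(2, eps/13) ensures both conditions, hence |(-u^2 + 7u - 6) + 24| < eps.

delta = min(2, eps/13)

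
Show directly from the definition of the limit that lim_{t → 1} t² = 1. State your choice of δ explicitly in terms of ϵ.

δ = min(1, ϵ/3)

Fix ϵ > 0. We seek δ > 0 with 0 < |t − 1| < δ ⇒ |t² − 1| < ϵ.
Factor: t² − 1 = (t − 1)(t + 1), so |t² − 1| = |t − 1|·|t + 1|.
Restrict δ ≤ 1. Then |t − 1| < 1 gives |t| < 2, so by the triangle inequality |t + 1| ≤ 2 + 1 = 3.
Hence |t² − 1| ≤ 3|t − 1|, which is < ϵ once |t − 1| < ϵ/3.
Take δ = min(1, ϵ/3). If 0 < |t − 1| < δ then both bounds hold and |t² − 1| ≤ 3|t − 1| < 3·(ϵ/3) = ϵ.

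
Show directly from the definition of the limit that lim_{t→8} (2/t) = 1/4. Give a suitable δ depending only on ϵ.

Fix ϵ > 0. We seek δ > 0 such that 0 < |t − 8| < δ implies |2/t − (1/4)| < ϵ.
|2/t − (1/4)| = 2·|8 − t|/(8·|t|) = 2|t − 8|/(8|t|).
Require δ ≤ 4 so that |t| > 8 − 4 = 4, hence 8|t| > 32.
Then |2/t − (1/4)| < 2|t − 8|/32, which is < ϵ when |t − 8| < 16ϵ.
Take δ = min(4, 16ϵ). Then 0 < |t − 8| < δ gives both |t − 8| < 4 and |t − 8| < 16ϵ, so |2/t − (1/4)| < ϵ.

δ = min(4, 16ϵ)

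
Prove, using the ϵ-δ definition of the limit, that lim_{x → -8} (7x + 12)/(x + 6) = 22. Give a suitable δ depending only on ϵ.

δ = min(1, (1/15)ϵ)

Let ϵ > 0 be given. We want δ > 0 with 0 < |x + 8| < δ ⇒ |(7x + 12)/(x + 6) − 22| < ϵ.
Combining over a common denominator, (7x + 12)/(x + 6) − 22 = [(7x + 12)·(-2) − (-44)·(x + 6)] / [(-2)·(x + 6)] = 30(x + 8) / ((-2)(x + 6)).
So |(7x + 12)/(x + 6) − 22| = 30|x + 8| / (2·|x + 6|).
Restrict δ ≤ 1. Then |x + 8| < 1 gives |x + 6| = |(x + 8) + (-2)| ≥ 2 − 1 = 1.
Hence |(7x + 12)/(x + 6) − 22| < 30|x + 8|/(2·1) = 15|x + 8|, which is < ϵ once |x + 8| < (1/15)ϵ.
Take δ = min(1, (1/15)ϵ). Then 0 < |x + 8| < δ forces both bounds, so |(7x + 12)/(x + 6) − 22| < ϵ.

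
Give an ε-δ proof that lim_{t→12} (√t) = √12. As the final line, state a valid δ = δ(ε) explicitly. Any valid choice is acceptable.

δ = min(12, √12·ε)

Fix ε > 0. We want δ > 0 such that 0 < |t − 12| < δ implies |√t − √12| < ε.
Multiplying by the conjugate, |√t − √12| = |t − 12|/(√t + √12).
Restrict δ ≤ 12 so that |t − 12| < 12 forces t > 0, and then √t + √12 > √12.
Hence |√t − √12| < |t − 12|/√12, which is < ε once |t − 12| < √12·ε.
Take δ = min(12, √12·ε). If 0 < |t − 12| < δ then t > 0 and |√t − √12| < |t − 12|/√12 < ε.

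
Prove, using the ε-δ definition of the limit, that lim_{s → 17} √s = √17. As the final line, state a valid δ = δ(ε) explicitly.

Let ε > 0 be given. We want δ > 0 such that 0 < |s − 17| < δ implies |√s − √17| < ε.
Multiplying by the conjugate, |√s − √17| = |s − 17|/(√s + √17).
Restrict δ ≤ 17 so that |s − 17| < 17 forces s > 0, and then √s + √17 > √17.
Hence |√s − √17| < |s − 17|/√17, which is < ε once |s − 17| < √17·ε.
Take δ = min(17, √17·ε). If 0 < |s − 17| < δ then s > 0 and |√s − √17| < |s − 17|/√17 < ε.

δ = min(17, √17·ε)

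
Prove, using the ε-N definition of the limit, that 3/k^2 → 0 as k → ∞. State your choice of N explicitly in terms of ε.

Let ε > 0 be given. For k ≥ 1, |3/k^2 − 0| = 3/k^2.
3/k^2 < ε ⇔ k^2 > 3/ε ⇔ k > (3/ε)^{1/2}.
Take N = (3/ε)^{1/2}. Then k > N implies 3/k^2 < ε.

N = (3/ε)^{1/2}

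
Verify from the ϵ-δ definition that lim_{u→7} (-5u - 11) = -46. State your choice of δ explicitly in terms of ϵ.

Let ϵ > 0. We need δ > 0 so that 0 < |u − 7| < δ implies |(-5u - 11) + 46| < ϵ.
|(-5u - 11) + 46| = |-5u + 35| = 5|u − 7|.
So 5|u − 7| < ϵ exactly when |u − 7| < ϵ/5.
Take δ = ϵ/5. If 0 < |u − 7| < δ then |(-5u - 11) + 46| = 5|u − 7| < 5·(ϵ/5) = ϵ.

δ = ϵ/5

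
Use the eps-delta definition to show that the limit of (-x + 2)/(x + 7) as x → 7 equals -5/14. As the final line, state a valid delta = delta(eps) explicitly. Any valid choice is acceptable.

delta = min(7, (98/9)eps)

Fix eps > 0. We want delta > 0 with 0 < |x − 7| < delta ⇒ |(-x + 2)/(x + 7) + 5/14| < eps.
Combining over a common denominator, (-x + 2)/(x + 7) + 5/14 = [(-x + 2)·14 − (-5)·(x + 7)] / [14·(x + 7)] = -9(x − 7) / (14(x + 7)).
So |(-x + 2)/(x + 7) + 5/14| = 9|x − 7| / (14·|x + 7|).
Require delta ≤ 7, so |x + 7| ≥ |14| − |x − 7| > 14 − 7 = 7.
Hence |(-x + 2)/(x + 7) + 5/14| < 9|x − 7|/(14·7) = (9/98)|x − 7|, which is < eps once |x − 7| < (98/9)eps.
Take delta = min(7, (98/9)eps). Then 0 < |x − 7| < delta forces both bounds, so |(-x + 2)/(x + 7) + 5/14| < eps.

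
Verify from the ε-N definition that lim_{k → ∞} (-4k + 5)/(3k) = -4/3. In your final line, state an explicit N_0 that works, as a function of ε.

N_0 = (5/3)/ε

Let ε > 0. For k ≥ 1, |(-4k + 5)/(3k) + 4/3| = |15|/(3(3k)) = 15/(3(3k)).
Since 3k ≥ 3k for k ≥ 1, this is ≤ 15/(3·3k) = (5/3)/k.
So |(-4k + 5)/(3k) + 4/3| < ε whenever k > (5/3)/ε.
Take N_0 = (5/3)/ε. If k > N_0 then |(-4k + 5)/(3k) + 4/3| ≤ (5/3)/k < ε.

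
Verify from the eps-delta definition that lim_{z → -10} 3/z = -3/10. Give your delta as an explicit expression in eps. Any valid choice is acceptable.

Suppose eps > 0. We seek delta > 0 such that 0 < |z + 10| < delta implies |3/z + 3/10| < eps.
|3/z + 3/10| = 3·|-10 − z|/(10·|z|) = 3|z + 10|/(10|z|).
Restrict delta ≤ 5. Then |z + 10| < 5 gives |z| > 5, so 10|z| > 50.
Then |3/z + 3/10| < 3|z + 10|/50, which is < eps when |z + 10| < (50/3)eps.
Take delta = min(5, (50/3)eps). Then 0 < |z + 10| < delta gives both |z + 10| < 5 and |z + 10| < (50/3)eps, so |3/z + 3/10| < eps.

delta = min(5, (50/3)eps)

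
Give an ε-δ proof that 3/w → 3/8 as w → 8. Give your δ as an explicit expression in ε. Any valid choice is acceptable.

Let ε > 0 be given. We seek δ > 0 such that 0 < |w − 8| < δ implies |3/w − (3/8)| < ε.
|3/w − (3/8)| = 3·|8 − w|/(8·|w|) = 3|w − 8|/(8|w|).
Restrict δ ≤ 4. Then |w − 8| < 4 gives |w| > 4, so 8|w| > 32.
Then |3/w − (3/8)| < 3|w − 8|/32, which is < ε when |w − 8| < (32/3)ε.
Take δ = min(4, (32/3)ε). Then 0 < |w − 8| < δ gives both |w − 8| < 4 and |w − 8| < (32/3)ε, so |3/w − (3/8)| < ε.

δ = min(4, (32/3)ε)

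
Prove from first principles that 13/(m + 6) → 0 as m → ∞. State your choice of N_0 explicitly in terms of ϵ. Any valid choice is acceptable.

N_0 = 13/ϵ

Suppose ϵ > 0. For m ≥ 1, |13/(m + 6) − 0| = 13/(m + 6) ≤ 13/m.
We need 13/m < ϵ, i.e. m > 13/ϵ.
Take N_0 = 13/ϵ. If m > N_0 then |13/(m + 6)| ≤ 13/m < ϵ.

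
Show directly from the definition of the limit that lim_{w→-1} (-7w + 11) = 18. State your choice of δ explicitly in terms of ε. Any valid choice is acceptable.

Let ε > 0 be given. We need δ > 0 so that 0 < |w + 1| < δ implies |(-7w + 11) − 18| < ε.
|(-7w + 11) − 18| = |-7w - 7| = 7|w + 1|.
Thus it suffices that |w + 1| < ε/7.
Take δ = ε/7. If 0 < |w + 1| < δ then |(-7w + 11) − 18| = 7|w + 1| < 7·(ε/7) = ε.

δ = ε/7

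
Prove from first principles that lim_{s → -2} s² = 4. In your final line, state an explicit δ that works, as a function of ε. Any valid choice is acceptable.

δ = min(1, ε/5)

Suppose ε > 0. We seek δ > 0 with 0 < |s + 2| < δ ⇒ |s² − 4| < ε.
Factor: s² − 4 = (s + 2)(s - 2), so |s² − 4| = |s + 2|·|s - 2|.
Restrict δ ≤ 1. Then |s + 2| < 1 gives |s| < 3, so by the triangle inequality |s - 2| ≤ 3 + 2 = 5.
Hence |s² − 4| ≤ 5|s + 2|, which is < ε once |s + 2| < ε/5.
Take δ = min(1, ε/5). If 0 < |s + 2| < δ then both bounds hold and |s² − 4| ≤ 5|s + 2| < 5·(ε/5) = ε.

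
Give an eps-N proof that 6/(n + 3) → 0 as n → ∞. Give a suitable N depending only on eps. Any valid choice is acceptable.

Let eps > 0. For n ≥ 1, |6/(n + 3) − 0| = 6/(n + 3) ≤ 6/n.
We need 6/n < eps, i.e. n > 6/eps.
Take N = 6/eps. If n > N then |6/(n + 3)| ≤ 6/n < eps.

N = 6/eps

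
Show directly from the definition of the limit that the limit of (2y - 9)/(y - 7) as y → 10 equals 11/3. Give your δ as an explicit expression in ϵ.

Let ϵ > 0. We want δ > 0 with 0 < |y − 10| < δ ⇒ |(2y - 9)/(y - 7) − (11/3)| < ϵ.
Combining over a common denominator, (2y - 9)/(y - 7) − (11/3) = [(2y - 9)·3 − 11·(y - 7)] / [3·(y - 7)] = -5(y − 10) / (3(y - 7)).
So |(2y - 9)/(y - 7) − (11/3)| = 5|y − 10| / (3·|y − 7|).
Require δ ≤ 3/2, so |y − 7| ≥ |3| − |y − 10| > 3 − 3/2 = 3/2.
Hence |(2y - 9)/(y - 7) − (11/3)| < 5|y − 10|/(3·(3/2)) = (10/9)|y − 10|, which is < ϵ once |y − 10| < (9/10)ϵ.
Take δ = min(3/2, (9/10)ϵ). Then 0 < |y − 10| < δ forces both bounds, so |(2y - 9)/(y - 7) − (11/3)| < ϵ.

δ = min(3/2, (9/10)ϵ)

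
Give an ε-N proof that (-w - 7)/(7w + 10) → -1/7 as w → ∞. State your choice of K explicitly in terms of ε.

Let ε > 0 be given. We seek K > 0 such that w > K implies |(-w - 7)/(7w + 10) + 1/7| < ε.
(-w - 7)/(7w + 10) + 1/7 = (7(-w - 7) − (-1)(7w + 10)) / (7(7w + 10)) = -39/(7(7w + 10)).
For w > 0 we have 7w + 10 > 7w, so |(-w - 7)/(7w + 10) + 1/7| = 39/(7(7w + 10)) < 39/(7·7w) = (39/49)/w.
Thus |(-w - 7)/(7w + 10) + 1/7| < ε whenever w > (39/49)/ε.
Take K = (39/49)/ε. If w > K then |(-w - 7)/(7w + 10) + 1/7| < (39/49)/w < ε.

K = (39/49)/ε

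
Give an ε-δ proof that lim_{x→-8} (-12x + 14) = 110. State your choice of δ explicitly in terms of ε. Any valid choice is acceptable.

Let ε > 0. We need δ > 0 so that 0 < |x + 8| < δ implies |(-12x + 14) − 110| < ε.
Since (-12x + 14) − 110 = -12(x + 8), we have |(-12x + 14) − 110| = 12|x + 8|.
Thus it suffices that |x + 8| < ε/12.
Take δ = ε/12. If 0 < |x + 8| < δ then |(-12x + 14) − 110| = 12|x + 8| < 12·(ε/12) = ε.

δ = ε/12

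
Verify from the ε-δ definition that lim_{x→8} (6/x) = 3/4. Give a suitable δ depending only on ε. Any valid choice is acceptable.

δ = min(4, (16/3)ε)

Let ε > 0 be given. We seek δ > 0 such that 0 < |x − 8| < δ implies |6/x − (3/4)| < ε.
|6/x − (3/4)| = 6·|8 − x|/(8·|x|) = 6|x − 8|/(8|x|).
Require δ ≤ 4 so that |x| > 8 − 4 = 4, hence 8|x| > 32.
Then |6/x − (3/4)| < 6|x − 8|/32, which is < ε when |x − 8| < (16/3)ε.
Take δ = min(4, (16/3)ε). Then 0 < |x − 8| < δ gives both |x − 8| < 4 and |x − 8| < (16/3)ε, so |6/x − (3/4)| < ε.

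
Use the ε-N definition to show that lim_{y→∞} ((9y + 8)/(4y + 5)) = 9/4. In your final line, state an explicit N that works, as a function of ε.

Fix ε > 0. We seek N > 0 such that y > N implies |(9y + 8)/(4y + 5) − (9/4)| < ε.
(9y + 8)/(4y + 5) − (9/4) = (4(9y + 8) − 9(4y + 5)) / (4(4y + 5)) = -13/(4(4y + 5)).
For y > 0 we have 4y + 5 > 4y, so |(9y + 8)/(4y + 5) − (9/4)| = 13/(4(4y + 5)) < 13/(4·4y) = (13/16)/y.
Thus |(9y + 8)/(4y + 5) − (9/4)| < ε whenever y > (13/16)/ε.
Take N = (13/16)/ε. If y > N then |(9y + 8)/(4y + 5) − (9/4)| < (13/16)/y < ε.

N = (13/16)/ε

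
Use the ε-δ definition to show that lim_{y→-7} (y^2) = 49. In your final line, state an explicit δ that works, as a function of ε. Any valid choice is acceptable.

δ = min(1, ε/15)

Suppose ε > 0. We seek δ > 0 with 0 < |y + 7| < δ ⇒ |y^2 − 49| < ε.
Factor: y^2 − 49 = (y + 7)(y - 7), so |y^2 − 49| = |y + 7|·|y - 7|.
Impose δ ≤ 1 so that |y| < 8; then |y - 7| ≤ 15.
Hence |y^2 − 49| ≤ 15|y + 7|, which is < ε once |y + 7| < ε/15.
Take δ = min(1, ε/15). If 0 < |y + 7| < δ then both bounds hold and |y^2 − 49| ≤ 15|y + 7| < 15·(ε/15) = ε.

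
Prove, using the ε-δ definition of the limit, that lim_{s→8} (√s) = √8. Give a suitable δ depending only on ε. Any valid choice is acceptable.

δ = min(8, √8·ε)

Let ε > 0. We want δ > 0 such that 0 < |s − 8| < δ implies |√s − √8| < ε.
Multiplying by the conjugate, |√s − √8| = |s − 8|/(√s + √8).
Restrict δ ≤ 8 so that |s − 8| < 8 forces s > 0, and then √s + √8 > √8.
Hence |√s − √8| < |s − 8|/√8, which is < ε once |s − 8| < √8·ε.
Take δ = min(8, √8·ε). If 0 < |s − 8| < δ then s > 0 and |√s − √8| < |s − 8|/√8 < ε.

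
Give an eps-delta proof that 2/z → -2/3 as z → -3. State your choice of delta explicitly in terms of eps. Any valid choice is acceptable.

Fix eps > 0. We seek delta > 0 such that 0 < |z + 3| < delta implies |2/z + 2/3| < eps.
|2/z + 2/3| = 2·|-3 − z|/(3·|z|) = 2|z + 3|/(3|z|).
Restrict delta ≤ 3/2. Then |z + 3| < 3/2 gives |z| > 3/2, so 3|z| > 9/2.
Then |2/z + 2/3| < 2|z + 3|/(9/2), which is < eps when |z + 3| < (9/4)eps.
Take delta = min(3/2, (9/4)eps). Then 0 < |z + 3| < delta gives both |z + 3| < 3/2 and |z + 3| < (9/4)eps, so |2/z + 2/3| < eps.

delta = min(3/2, (9/4)eps)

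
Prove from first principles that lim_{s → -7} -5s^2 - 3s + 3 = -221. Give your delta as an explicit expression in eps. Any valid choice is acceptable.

Fix eps > 0. We want delta > 0 such that 0 < |s + 7| < delta implies |(-5s^2 - 3s + 3) + 221| < eps.
(-5s^2 - 3s + 3) + 221 = -5s^2 - 3s + 224 = (s + 7)(-5s + 32).
So |(-5s^2 - 3s + 3) + 221| = |s + 7|·|-5s + 32|.
Assume first that |s + 7| < 1, so |s| < 8. Then |-5s + 32| ≤ 5·8 + 32 = 72.
Hence |(-5s^2 - 3s + 3) + 221| ≤ 72|s + 7| < eps provided |s + 7| < eps/72.
Choosing delta = min(1, eps/72) ensures both conditions, hence |(-5s^2 - 3s + 3) + 221| < eps.

delta = min(1, eps/72)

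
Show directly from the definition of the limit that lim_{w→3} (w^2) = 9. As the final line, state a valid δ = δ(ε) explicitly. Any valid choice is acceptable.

δ = min(2, ε/8)

Let ε > 0 be given. We seek δ > 0 with 0 < |w − 3| < δ ⇒ |w^2 − 9| < ε.
Factor: w^2 − 9 = (w − 3)(w + 3), so |w^2 − 9| = |w − 3|·|w + 3|.
Restrict δ ≤ 2. Then |w − 3| < 2 gives |w| < 5, so by the triangle inequality |w + 3| ≤ 5 + 3 = 8.
Hence |w^2 − 9| ≤ 8|w − 3|, which is < ε once |w − 3| < ε/8.
Take δ = min(2, ε/8). If 0 < |w − 3| < δ then both bounds hold and |w^2 − 9| ≤ 8|w − 3| < 8·(ε/8) = ε.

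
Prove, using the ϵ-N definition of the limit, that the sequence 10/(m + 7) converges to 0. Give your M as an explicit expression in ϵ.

Let ϵ > 0 be given. For m ≥ 1, |10/(m + 7) − 0| = 10/(m + 7) ≤ 10/m.
We need 10/m < ϵ, i.e. m > 10/ϵ.
Take M = 10/ϵ. If m > M then |10/(m + 7)| ≤ 10/m < ϵ.

M = 10/ϵ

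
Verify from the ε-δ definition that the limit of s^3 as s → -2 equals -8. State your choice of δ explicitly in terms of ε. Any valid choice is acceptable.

Let ε > 0. We seek δ > 0 with 0 < |s + 2| < δ ⇒ |s^3 + 8| < ε.
Factor: s^3 + 8 = (s + 2)(s^2 - 2s + 4), so |s^3 + 8| = |s + 2|·|s^2 - 2s + 4|.
Restrict δ ≤ 2. Then |s + 2| < 2 gives |s| < 4, so by the triangle inequality |s^2 - 2s + 4| ≤ 4^2 + 2·4 + 4 = 28.
Hence |s^3 + 8| ≤ 28|s + 2|, which is < ε once |s + 2| < ε/28.
Take δ = min(2, ε/28). If 0 < |s + 2| < δ then both bounds hold and |s^3 + 8| ≤ 28|s + 2| < 28·(ε/28) = ε.

δ = min(2, ε/28)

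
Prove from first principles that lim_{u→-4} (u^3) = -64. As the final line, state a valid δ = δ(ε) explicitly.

Let ε > 0 be given. We seek δ > 0 with 0 < |u + 4| < δ ⇒ |u^3 + 64| < ε.
Factor: u^3 + 64 = (u + 4)(u^2 - 4u + 16), so |u^3 + 64| = |u + 4|·|u^2 - 4u + 16|.
Restrict δ ≤ 1. Then |u + 4| < 1 gives |u| < 5, so by the triangle inequality |u^2 - 4u + 16| ≤ 5^2 + 4·5 + 16 = 61.
Hence |u^3 + 64| ≤ 61|u + 4|, which is < ε once |u + 4| < ε/61.
Take δ = min(1, ε/61). If 0 < |u + 4| < δ then both bounds hold and |u^3 + 64| ≤ 61|u + 4| < 61·(ε/61) = ε.

δ = min(1, ε/61)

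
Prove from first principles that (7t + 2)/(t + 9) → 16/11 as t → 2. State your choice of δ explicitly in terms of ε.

Fix ε > 0. We want δ > 0 with 0 < |t − 2| < δ ⇒ |(7t + 2)/(t + 9) − (16/11)| < ε.
Combining over a common denominator, (7t + 2)/(t + 9) − (16/11) = [(7t + 2)·11 − 16·(t + 9)] / [11·(t + 9)] = 61(t − 2) / (11(t + 9)).
So |(7t + 2)/(t + 9) − (16/11)| = 61|t − 2| / (11·|t + 9|).
Require δ ≤ 11/2, so |t + 9| ≥ |11| − |t − 2| > 11 − 11/2 = 11/2.
Hence |(7t + 2)/(t + 9) − (16/11)| < 61|t − 2|/(11·(11/2)) = (122/121)|t − 2|, which is < ε once |t − 2| < (121/122)ε.
Take δ = min(11/2, (121/122)ε). Then 0 < |t − 2| < δ forces both bounds, so |(7t + 2)/(t + 9) − (16/11)| < ε.

δ = min(11/2, (121/122)ε)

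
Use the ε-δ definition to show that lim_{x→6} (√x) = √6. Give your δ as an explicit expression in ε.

δ = min(6, √6·ε)

Let ε > 0. We want δ > 0 such that 0 < |x − 6| < δ implies |√x − √6| < ε.
Multiplying by the conjugate, |√x − √6| = |x − 6|/(√x + √6).
Restrict δ ≤ 6 so that |x − 6| < 6 forces x > 0, and then √x + √6 > √6.
Hence |√x − √6| < |x − 6|/√6, which is < ε once |x − 6| < √6·ε.
Take δ = min(6, √6·ε). If 0 < |x − 6| < δ then x > 0 and |√x − √6| < |x − 6|/√6 < ε.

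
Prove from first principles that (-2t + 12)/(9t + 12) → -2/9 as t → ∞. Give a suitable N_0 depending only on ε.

N_0 = (44/27)/ε

Let ε > 0. We seek N_0 > 0 such that t > N_0 implies |(-2t + 12)/(9t + 12) + 2/9| < ε.
(-2t + 12)/(9t + 12) + 2/9 = (9(-2t + 12) − (-2)(9t + 12)) / (9(9t + 12)) = 132/(9(9t + 12)).
For t > 0 we have 9t + 12 > 9t, so |(-2t + 12)/(9t + 12) + 2/9| = 132/(9(9t + 12)) < 132/(9·9t) = (44/27)/t.
Thus |(-2t + 12)/(9t + 12) + 2/9| < ε whenever t > (44/27)/ε.
Take N_0 = (44/27)/ε. If t > N_0 then |(-2t + 12)/(9t + 12) + 2/9| < (44/27)/t < ε.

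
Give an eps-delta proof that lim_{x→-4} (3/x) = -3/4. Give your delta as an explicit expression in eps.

delta = min(2, (8/3)eps)

Let eps > 0 be given. We seek delta > 0 such that 0 < |x + 4| < delta implies |3/x + 3/4| < eps.
|3/x + 3/4| = 3·|-4 − x|/(4·|x|) = 3|x + 4|/(4|x|).
Restrict delta ≤ 2. Then |x + 4| < 2 gives |x| > 2, so 4|x| > 8.
Then |3/x + 3/4| < 3|x + 4|/8, which is < eps when |x + 4| < (8/3)eps.
Take delta = min(2, (8/3)eps). Then 0 < |x + 4| < delta gives both |x + 4| < 2 and |x + 4| < (8/3)eps, so |3/x + 3/4| < eps.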